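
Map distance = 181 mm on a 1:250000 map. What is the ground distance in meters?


ground = 181 mm * 250000 / 1000 = 45250.0 m

45250.0 m


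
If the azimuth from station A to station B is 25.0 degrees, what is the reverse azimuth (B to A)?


back azimuth = (25.0 + 180) mod 360 = 205.0 degrees

205.0 degrees


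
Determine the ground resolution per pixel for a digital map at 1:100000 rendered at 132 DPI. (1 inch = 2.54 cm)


pixel_cm = 2.54 / 132 ≈ 0.019242 cm
ground = pixel_cm * 100000 / 100 = 2.54 * 100000 / (132 * 100) = 254000 / 13200 ≈ 19.24 m

19.24 m


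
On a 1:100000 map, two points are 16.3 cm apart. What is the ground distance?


ground = 16.3 cm * 100000 / 100 = 16300.0 m = 16.3 km

16.3 km


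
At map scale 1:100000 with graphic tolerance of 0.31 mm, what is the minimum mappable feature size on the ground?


ground = 0.31 mm * 100000 / 1000 = 31.0 m

31.0 m


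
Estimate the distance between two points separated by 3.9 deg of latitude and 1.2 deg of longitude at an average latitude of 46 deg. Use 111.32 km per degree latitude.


dlat_km = 3.9 * 111.32 = 434.148
dlon_km = 1.2 * 111.32 * cos(46) ≈ 92.795
dist = sqrt(434.148^2 + 92.795^2) ≈ 444.0 km

444.0 km


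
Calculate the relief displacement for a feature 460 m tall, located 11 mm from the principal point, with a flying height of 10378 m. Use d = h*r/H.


d = h * r / H = 460 * 11 / 10378 = 0.49 mm

0.49 mm


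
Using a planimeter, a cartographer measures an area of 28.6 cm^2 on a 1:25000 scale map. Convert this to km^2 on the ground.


ground_area = 28.6 * (25000/100)^2 = 1787500.0 m^2 = 1.7875 km^2 ≈ 1.788 km^2

1.788 km^2


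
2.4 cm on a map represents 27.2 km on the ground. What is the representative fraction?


ground = 27.2 km = 2720000 cm; RF denominator = ground / map = 2720000 / 2.4 ≈ 1133333; RF = 1:1133333

1:1133333


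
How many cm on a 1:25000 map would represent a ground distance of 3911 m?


map_cm = 3911 * 100 / 25000 = 15.644 cm ≈ 15.64 cm

15.64 cm


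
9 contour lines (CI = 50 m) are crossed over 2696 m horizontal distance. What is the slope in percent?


elevation change = 9 * 50 = 450 m
slope = 450 / 2696 * 100 = 16.7%

16.7%


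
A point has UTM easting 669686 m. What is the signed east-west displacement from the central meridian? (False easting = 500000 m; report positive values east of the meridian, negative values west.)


displacement = 669686 - 500000 = 169686 m

169686 m


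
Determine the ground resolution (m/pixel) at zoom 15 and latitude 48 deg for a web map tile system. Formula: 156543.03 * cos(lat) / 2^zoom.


res = 156543.03 * cos(48) / 2^15 = 156543.03 * 0.66913061 / 32768 = 3.2 m/pixel

3.2 m/pixel


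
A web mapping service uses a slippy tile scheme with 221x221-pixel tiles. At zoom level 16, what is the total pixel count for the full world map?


tiles per axis = 2^16 = 65536
total tiles = 65536^2 = 4294967296
pixels per axis = 65536 * 221 = 14483456
total pixels = 14483456^2 = 209770497703936

209770497703936 pixels


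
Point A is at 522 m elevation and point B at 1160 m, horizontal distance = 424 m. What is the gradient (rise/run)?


gradient = (1160 - 522) / 424 = 638 / 424 = 1.5047

1.5047


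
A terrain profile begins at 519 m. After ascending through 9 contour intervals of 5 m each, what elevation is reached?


elevation = 519 + 9 * 5 = 564 m

564 m


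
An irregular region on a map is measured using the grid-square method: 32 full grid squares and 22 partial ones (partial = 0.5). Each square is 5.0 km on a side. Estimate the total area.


effective squares = 32 + 22 * 0.5 = 43.0
area = 43.0 * 25.0 = 1075.0 km^2

1075.0 km^2


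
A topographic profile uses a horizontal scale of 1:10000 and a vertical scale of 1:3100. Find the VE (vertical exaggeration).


VE = horizontal_scale / vertical_scale = 10000 / 3100 ≈ 3.2

3.2x


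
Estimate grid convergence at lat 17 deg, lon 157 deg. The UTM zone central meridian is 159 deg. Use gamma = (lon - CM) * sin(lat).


gamma = (157 - 159) * sin(17) = -2 * 0.292372 = -0.585 degrees

-0.585 degrees


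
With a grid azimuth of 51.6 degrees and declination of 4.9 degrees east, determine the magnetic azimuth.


magnetic azimuth = grid azimuth - declination (east +ve)
mag_az = 51.6 - 4.9 = 46.7 degrees

46.7 degrees


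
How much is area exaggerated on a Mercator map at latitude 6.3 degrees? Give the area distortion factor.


area_distortion = 1/cos^2(6.3) = 1.012

1.012


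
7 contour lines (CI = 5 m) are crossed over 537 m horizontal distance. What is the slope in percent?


elevation change = 7 * 5 = 35 m
slope = 35 / 537 * 100 = 6.5%

6.5%


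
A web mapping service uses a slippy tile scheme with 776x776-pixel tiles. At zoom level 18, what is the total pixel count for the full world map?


tiles per axis = 2^18 = 262144
total tiles = 262144^2 = 68719476736
pixels per axis = 262144 * 776 = 203423744
total pixels = 203423744^2 = 41381219622977536

41381219622977536 pixels


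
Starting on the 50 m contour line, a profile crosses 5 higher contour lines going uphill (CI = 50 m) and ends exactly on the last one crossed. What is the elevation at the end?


elevation = 50 + 5 * 50 = 300 m

300 m


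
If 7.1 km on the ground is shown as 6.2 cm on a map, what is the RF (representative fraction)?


ground = 7.1 km = 710000 cm; RF denominator = ground / map = 710000 / 6.2 ≈ 114516; RF = 1:114516

1:114516


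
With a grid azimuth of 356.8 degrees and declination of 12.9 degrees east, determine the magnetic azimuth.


magnetic azimuth = grid azimuth - declination (east +ve)
mag_az = 356.8 - 12.9 = 343.9 degrees

343.9 degrees


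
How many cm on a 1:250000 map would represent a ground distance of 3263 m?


map_cm = 3263 * 100 / 250000 = 1.3052 cm ≈ 1.31 cm

1.31 cm


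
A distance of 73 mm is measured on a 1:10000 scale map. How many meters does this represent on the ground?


ground = 73 mm * 10000 / 1000 = 730.0 m

730.0 m


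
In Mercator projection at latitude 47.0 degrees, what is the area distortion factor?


area_distortion = 1/cos^2(47.0) = 2.15

2.15


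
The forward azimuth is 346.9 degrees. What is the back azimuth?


back azimuth = (346.9 + 180) mod 360 = 166.9 degrees

166.9 degrees


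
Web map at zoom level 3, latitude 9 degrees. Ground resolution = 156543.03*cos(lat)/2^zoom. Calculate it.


res = 156543.03 * cos(9) / 2^3 = 156543.03 * 0.98768834 / 8 = 19326.97 m/pixel

19326.97 m/pixel


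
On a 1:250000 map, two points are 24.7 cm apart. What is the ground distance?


ground = 24.7 cm * 250000 / 100 = 61750.0 m = 61.75 km

61.75 km


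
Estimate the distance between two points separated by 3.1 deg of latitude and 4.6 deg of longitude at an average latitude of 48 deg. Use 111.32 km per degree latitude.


dlat_km = 3.1 * 111.32 = 345.092
dlon_km = 4.6 * 111.32 * cos(48) ≈ 342.643
dist = sqrt(345.092^2 + 342.643^2) ≈ 486.3 km

486.3 km


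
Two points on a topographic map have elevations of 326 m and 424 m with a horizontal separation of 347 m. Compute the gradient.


gradient = (424 - 326) / 347 = 98 / 347 = 0.2824

0.2824


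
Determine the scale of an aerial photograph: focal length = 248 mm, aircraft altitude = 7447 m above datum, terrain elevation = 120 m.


scale = f / (H - h) = 248 mm / 7327 m = 248 / 7327000 = 1:29544

1:29544


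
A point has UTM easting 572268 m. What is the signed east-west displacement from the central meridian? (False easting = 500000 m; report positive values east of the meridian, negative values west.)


displacement = 572268 - 500000 = 72268 m

72268 m


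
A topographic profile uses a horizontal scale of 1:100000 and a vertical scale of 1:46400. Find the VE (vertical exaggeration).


VE = horizontal_scale / vertical_scale = 100000 / 46400 ≈ 2.2

2.2x


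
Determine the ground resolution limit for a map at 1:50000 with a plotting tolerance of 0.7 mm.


ground = 0.7 mm * 50000 / 1000 = 35.0 m

35.0 m


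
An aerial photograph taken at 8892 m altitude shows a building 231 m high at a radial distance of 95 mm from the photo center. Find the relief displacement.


d = h * r / H = 231 * 95 / 8892 = 2.47 mm

2.47 mm


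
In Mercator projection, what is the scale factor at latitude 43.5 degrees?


SF = 1 / cos(43.5) = 1 / 0.725374 = 1.379

1.379


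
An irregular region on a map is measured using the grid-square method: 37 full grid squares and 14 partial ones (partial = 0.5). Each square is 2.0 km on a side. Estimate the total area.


effective squares = 37 + 14 * 0.5 = 44.0
area = 44.0 * 4.0 = 176.0 km^2

176.0 km^2


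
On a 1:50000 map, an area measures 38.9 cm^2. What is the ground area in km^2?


ground_area = 38.9 * (50000/100)^2 = 9725000.0 m^2 = 9.725 km^2

9.725 km^2


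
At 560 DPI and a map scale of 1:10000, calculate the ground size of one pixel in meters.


pixel_cm = 2.54 / 560 ≈ 0.004536 cm
ground = pixel_cm * 10000 / 100 = 2.54 * 10000 / (560 * 100) = 25400 / 56000 ≈ 0.45 m

0.45 m


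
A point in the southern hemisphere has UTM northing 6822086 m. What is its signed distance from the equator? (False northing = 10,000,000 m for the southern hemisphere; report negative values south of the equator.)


For southern: actual = 6822086 - 10000000 = -3177914 m

-3177914 m


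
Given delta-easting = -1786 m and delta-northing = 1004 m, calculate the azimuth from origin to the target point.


az = atan2(-1786, 1004) = -60.7 deg
adjusted to 0-360: 299.3 degrees

299.3 degrees


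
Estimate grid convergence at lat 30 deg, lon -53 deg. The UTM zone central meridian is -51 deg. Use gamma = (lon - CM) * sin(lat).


gamma = (-53 - -51) * sin(30) = -2 * 0.5 = -1.0 degrees

-1.0 degrees


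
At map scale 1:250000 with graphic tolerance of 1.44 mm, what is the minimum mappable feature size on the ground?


ground = 1.44 mm * 250000 / 1000 = 360.0 m

360.0 m


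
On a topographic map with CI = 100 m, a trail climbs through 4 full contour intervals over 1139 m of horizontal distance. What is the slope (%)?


elevation change = 4 * 100 = 400 m
slope = 400 / 1139 * 100 = 35.1%

35.1%


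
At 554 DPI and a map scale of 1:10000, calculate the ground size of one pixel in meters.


pixel_cm = 2.54 / 554 ≈ 0.004585 cm
ground = pixel_cm * 10000 / 100 = 2.54 * 10000 / (554 * 100) = 25400 / 55400 ≈ 0.46 m

0.46 m


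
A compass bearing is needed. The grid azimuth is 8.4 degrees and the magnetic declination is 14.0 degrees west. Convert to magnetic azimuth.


magnetic azimuth = grid azimuth - declination (east +ve)
mag_az = 8.4 - -14.0 = 22.4 degrees

22.4 degrees


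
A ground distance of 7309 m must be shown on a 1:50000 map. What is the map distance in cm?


map_cm = 7309 * 100 / 50000 = 14.618 cm ≈ 14.62 cm

14.62 cm


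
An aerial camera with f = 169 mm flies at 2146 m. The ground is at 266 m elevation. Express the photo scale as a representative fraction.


scale = f / (H - h) = 169 mm / 1880 m = 169 / 1880000 = 1:11124

1:11124


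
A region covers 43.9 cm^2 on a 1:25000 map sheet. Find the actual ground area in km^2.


ground_area = 43.9 * (25000/100)^2 = 2743750.0 m^2 = 2.74375 km^2 ≈ 2.744 km^2

2.744 km^2


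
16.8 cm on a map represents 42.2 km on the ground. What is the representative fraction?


ground = 42.2 km = 4220000 cm; RF denominator = ground / map = 4220000 / 16.8 ≈ 251190; RF = 1:251190

1:251190


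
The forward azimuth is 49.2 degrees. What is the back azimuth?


back azimuth = (49.2 + 180) mod 360 = 229.2 degrees

229.2 degrees


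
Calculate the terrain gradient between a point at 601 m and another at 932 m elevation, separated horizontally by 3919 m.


gradient = (932 - 601) / 3919 = 331 / 3919 = 0.0845

0.0845


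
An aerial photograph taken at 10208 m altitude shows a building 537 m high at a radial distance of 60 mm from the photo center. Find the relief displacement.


d = h * r / H = 537 * 60 / 10208 = 3.16 mm

3.16 mm


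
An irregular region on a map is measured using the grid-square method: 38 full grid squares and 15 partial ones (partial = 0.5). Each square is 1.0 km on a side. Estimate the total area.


effective squares = 38 + 15 * 0.5 = 45.5
area = 45.5 * 1.0 = 45.5 km^2

45.5 km^2


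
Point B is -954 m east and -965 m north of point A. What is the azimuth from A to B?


az = atan2(-954, -965) = -135.3 deg
adjusted to 0-360: 224.7 degrees

224.7 degrees


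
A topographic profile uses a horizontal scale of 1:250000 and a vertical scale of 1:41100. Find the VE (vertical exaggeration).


VE = horizontal_scale / vertical_scale = 250000 / 41100 ≈ 6.1

6.1x


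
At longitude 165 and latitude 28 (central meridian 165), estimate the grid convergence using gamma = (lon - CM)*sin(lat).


gamma = (165 - 165) * sin(28) = 0 * 0.469472 = 0.0 degrees

0.0 degrees


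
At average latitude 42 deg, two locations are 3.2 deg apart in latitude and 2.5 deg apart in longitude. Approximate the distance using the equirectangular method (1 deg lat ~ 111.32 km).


dlat_km = 3.2 * 111.32 = 356.224
dlon_km = 2.5 * 111.32 * cos(42) ≈ 206.817
dist = sqrt(356.224^2 + 206.817^2) ≈ 411.9 km

411.9 km


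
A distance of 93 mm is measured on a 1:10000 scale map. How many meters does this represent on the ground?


ground = 93 mm * 10000 / 1000 = 930.0 m

930.0 m


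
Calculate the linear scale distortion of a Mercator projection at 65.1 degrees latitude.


SF = 1 / cos(65.1) = 1 / 0.421036 = 2.375

2.375


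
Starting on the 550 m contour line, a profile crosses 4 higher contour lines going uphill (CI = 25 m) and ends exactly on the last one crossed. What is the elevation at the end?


elevation = 550 + 4 * 25 = 650 m

650 m


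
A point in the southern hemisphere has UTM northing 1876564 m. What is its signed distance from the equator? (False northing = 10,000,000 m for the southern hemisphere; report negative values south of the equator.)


For southern: actual = 1876564 - 10000000 = -8123436 m

-8123436 m


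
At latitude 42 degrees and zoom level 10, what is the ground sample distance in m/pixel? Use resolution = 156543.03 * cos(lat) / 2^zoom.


res = 156543.03 * cos(42) / 2^10 = 156543.03 * 0.74314483 / 1024 = 113.61 m/pixel

113.61 m/pixel


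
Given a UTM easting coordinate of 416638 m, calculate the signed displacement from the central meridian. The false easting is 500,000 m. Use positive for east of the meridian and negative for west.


displacement = 416638 - 500000 = -83362 m

-83362 m


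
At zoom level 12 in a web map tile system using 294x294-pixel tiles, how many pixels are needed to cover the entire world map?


tiles per axis = 2^12 = 4096
total tiles = 4096^2 = 16777216
pixels per axis = 4096 * 294 = 1204224
total pixels = 1204224^2 = 1450155442176

1450155442176 pixels


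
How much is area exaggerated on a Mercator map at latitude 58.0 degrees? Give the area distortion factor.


area_distortion = 1/cos^2(58.0) = 3.561

3.561


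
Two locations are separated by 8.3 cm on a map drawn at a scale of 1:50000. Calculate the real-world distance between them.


ground = 8.3 cm * 50000 / 100 = 4150.0 m = 4.15 km

4.15 km


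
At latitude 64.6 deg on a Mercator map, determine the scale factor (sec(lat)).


SF = 1 / cos(64.6) = 1 / 0.428935 = 2.331

2.331


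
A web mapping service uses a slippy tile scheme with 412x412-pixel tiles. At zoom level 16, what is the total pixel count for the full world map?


tiles per axis = 2^16 = 65536
total tiles = 65536^2 = 4294967296
pixels per axis = 65536 * 412 = 27000832
total pixels = 27000832^2 = 729044928692224

729044928692224 pixels


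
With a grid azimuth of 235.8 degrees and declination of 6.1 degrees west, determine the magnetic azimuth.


magnetic azimuth = grid azimuth - declination (east +ve)
mag_az = 235.8 - -6.1 = 241.9 degrees

241.9 degrees


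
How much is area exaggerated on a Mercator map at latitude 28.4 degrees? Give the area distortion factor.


area_distortion = 1/cos^2(28.4) = 1.292

1.292


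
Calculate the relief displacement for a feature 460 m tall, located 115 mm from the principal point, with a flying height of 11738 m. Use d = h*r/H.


d = h * r / H = 460 * 115 / 11738 = 4.51 mm

4.51 mm


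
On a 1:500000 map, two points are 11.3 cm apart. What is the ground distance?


ground = 11.3 cm * 500000 / 100 = 56500.0 m = 56.5 km

56.5 km


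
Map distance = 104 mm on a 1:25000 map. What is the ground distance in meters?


ground = 104 mm * 25000 / 1000 = 2600.0 m

2600.0 m


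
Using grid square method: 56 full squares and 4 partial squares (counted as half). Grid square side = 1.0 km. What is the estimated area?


effective squares = 56 + 4 * 0.5 = 58.0
area = 58.0 * 1.0 = 58.0 km^2

58.0 km^2


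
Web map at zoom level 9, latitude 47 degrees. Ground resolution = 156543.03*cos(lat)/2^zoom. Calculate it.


res = 156543.03 * cos(47) / 2^9 = 156543.03 * 0.68199836 / 512 = 208.52 m/pixel

208.52 m/pixel


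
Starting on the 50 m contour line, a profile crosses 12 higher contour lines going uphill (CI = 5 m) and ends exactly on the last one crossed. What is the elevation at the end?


elevation = 50 + 12 * 5 = 110 m

110 m


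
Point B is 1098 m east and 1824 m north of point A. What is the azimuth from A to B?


az = atan2(1098, 1824) = 31.0 deg
adjusted to 0-360: 31.0 degrees

31.0 degrees


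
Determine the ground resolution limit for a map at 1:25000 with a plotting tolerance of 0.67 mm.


ground = 0.67 mm * 25000 / 1000 = 16.75 m

16.75 m


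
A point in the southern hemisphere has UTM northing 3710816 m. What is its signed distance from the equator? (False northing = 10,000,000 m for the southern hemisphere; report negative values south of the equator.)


For southern: actual = 3710816 - 10000000 = -6289184 m

-6289184 m


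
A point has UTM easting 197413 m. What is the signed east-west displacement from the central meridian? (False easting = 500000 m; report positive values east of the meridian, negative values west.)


displacement = 197413 - 500000 = -302587 m

-302587 m


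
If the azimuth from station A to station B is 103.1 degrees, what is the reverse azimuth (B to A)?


back azimuth = (103.1 + 180) mod 360 = 283.1 degrees

283.1 degrees


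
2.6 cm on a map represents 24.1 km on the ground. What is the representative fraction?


ground = 24.1 km = 2410000 cm; RF denominator = ground / map = 2410000 / 2.6 ≈ 926923; RF = 1:926923

1:926923


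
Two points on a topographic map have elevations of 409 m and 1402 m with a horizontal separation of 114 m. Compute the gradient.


gradient = (1402 - 409) / 114 = 993 / 114 = 8.7105

8.7105


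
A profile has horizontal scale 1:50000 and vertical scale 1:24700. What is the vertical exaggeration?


VE = horizontal_scale / vertical_scale = 50000 / 24700 ≈ 2.0

2.0x


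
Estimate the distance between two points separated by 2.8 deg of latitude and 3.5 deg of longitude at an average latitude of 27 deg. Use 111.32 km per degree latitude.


dlat_km = 2.8 * 111.32 = 311.696
dlon_km = 3.5 * 111.32 * cos(27) ≈ 347.154
dist = sqrt(311.696^2 + 347.154^2) ≈ 466.6 km

466.6 km


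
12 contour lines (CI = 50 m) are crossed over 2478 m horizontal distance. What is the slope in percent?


elevation change = 12 * 50 = 600 m
slope = 600 / 2478 * 100 = 24.2%

24.2%


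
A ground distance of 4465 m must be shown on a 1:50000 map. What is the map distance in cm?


map_cm = 4465 * 100 / 50000 = 8.93 cm

8.93 cm


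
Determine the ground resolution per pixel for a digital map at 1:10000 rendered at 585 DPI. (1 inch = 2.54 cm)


pixel_cm = 2.54 / 585 ≈ 0.004342 cm
ground = pixel_cm * 10000 / 100 = 2.54 * 10000 / (585 * 100) = 25400 / 58500 ≈ 0.43 m

0.43 m


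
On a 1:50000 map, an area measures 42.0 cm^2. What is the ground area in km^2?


ground_area = 42.0 * (50000/100)^2 = 10500000.0 m^2 = 10.5 km^2

10.5 km^2


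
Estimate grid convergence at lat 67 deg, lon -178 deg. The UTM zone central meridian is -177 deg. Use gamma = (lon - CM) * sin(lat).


gamma = (-178 - -177) * sin(67) = -1 * 0.920505 = -0.921 degrees

-0.921 degrees


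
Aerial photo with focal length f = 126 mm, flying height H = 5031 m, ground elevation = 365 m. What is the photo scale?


scale = f / (H - h) = 126 mm / 4666 m = 126 / 4666000 = 1:37032

1:37032


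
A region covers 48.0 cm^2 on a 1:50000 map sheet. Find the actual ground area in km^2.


ground_area = 48.0 * (50000/100)^2 = 12000000.0 m^2 = 12.0 km^2

12.0 km^2


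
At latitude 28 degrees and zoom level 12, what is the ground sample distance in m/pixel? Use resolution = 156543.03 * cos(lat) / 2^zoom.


res = 156543.03 * cos(28) / 2^12 = 156543.03 * 0.88294759 / 4096 = 33.74 m/pixel

33.74 m/pixel


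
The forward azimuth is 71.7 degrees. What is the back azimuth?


back azimuth = (71.7 + 180) mod 360 = 251.7 degrees

251.7 degrees


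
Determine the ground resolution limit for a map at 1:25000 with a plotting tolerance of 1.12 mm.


ground = 1.12 mm * 25000 / 1000 = 28.0 m

28.0 m


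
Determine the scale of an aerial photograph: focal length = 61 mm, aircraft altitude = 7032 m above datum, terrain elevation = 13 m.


scale = f / (H - h) = 61 mm / 7019 m = 61 / 7019000 = 1:115066

1:115066


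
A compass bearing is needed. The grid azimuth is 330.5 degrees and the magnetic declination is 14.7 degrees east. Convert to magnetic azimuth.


magnetic azimuth = grid azimuth - declination (east +ve)
mag_az = 330.5 - 14.7 = 315.8 degrees

315.8 degrees


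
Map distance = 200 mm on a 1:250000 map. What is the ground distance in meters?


ground = 200 mm * 250000 / 1000 = 50000.0 m

50000.0 m


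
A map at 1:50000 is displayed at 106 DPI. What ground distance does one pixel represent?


pixel_cm = 2.54 / 106 ≈ 0.023962 cm
ground = pixel_cm * 50000 / 100 = 2.54 * 50000 / (106 * 100) = 127000 / 10600 ≈ 11.98 m

11.98 m


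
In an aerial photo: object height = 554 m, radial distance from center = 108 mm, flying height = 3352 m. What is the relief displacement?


d = h * r / H = 554 * 108 / 3352 = 17.85 mm

17.85 mm


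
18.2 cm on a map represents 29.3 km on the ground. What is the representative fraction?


ground = 29.3 km = 2930000 cm; RF denominator = ground / map = 2930000 / 18.2 ≈ 160989; RF = 1:160989

1:160989


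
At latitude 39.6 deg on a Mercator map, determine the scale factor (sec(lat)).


SF = 1 / cos(39.6) = 1 / 0.770513 = 1.298

1.298


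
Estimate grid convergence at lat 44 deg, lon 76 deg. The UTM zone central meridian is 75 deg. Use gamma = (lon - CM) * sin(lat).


gamma = (76 - 75) * sin(44) = 1 * 0.694658 = 0.695 degrees

0.695 degrees


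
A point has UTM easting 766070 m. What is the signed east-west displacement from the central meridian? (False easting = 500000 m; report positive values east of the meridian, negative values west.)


displacement = 766070 - 500000 = 266070 m

266070 m


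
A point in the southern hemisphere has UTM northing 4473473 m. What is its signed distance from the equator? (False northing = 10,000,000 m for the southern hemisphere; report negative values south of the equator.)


For southern: actual = 4473473 - 10000000 = -5526527 m

-5526527 m


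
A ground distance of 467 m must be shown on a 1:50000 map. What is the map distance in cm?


map_cm = 467 * 100 / 50000 = 0.934 cm ≈ 0.93 cm

0.93 cm


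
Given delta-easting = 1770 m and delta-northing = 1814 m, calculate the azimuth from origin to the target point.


az = atan2(1770, 1814) = 44.3 deg
adjusted to 0-360: 44.3 degrees

44.3 degrees


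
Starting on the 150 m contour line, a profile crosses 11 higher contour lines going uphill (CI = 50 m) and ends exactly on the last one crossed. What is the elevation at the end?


elevation = 150 + 11 * 50 = 700 m

700 m


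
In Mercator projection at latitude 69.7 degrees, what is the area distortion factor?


area_distortion = 1/cos^2(69.7) = 8.308

8.308


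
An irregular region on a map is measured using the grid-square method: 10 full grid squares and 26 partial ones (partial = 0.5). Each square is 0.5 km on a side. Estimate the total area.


effective squares = 10 + 26 * 0.5 = 23.0
area = 23.0 * 0.25 = 5.75 km^2

5.75 km^2


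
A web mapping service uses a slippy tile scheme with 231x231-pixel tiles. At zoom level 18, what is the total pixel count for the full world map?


tiles per axis = 2^18 = 262144
total tiles = 262144^2 = 68719476736
pixels per axis = 262144 * 231 = 60555264
total pixels = 60555264^2 = 3666939998109696

3666939998109696 pixels


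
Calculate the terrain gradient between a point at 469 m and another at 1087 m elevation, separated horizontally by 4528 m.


gradient = (1087 - 469) / 4528 = 618 / 4528 = 0.1365

0.1365


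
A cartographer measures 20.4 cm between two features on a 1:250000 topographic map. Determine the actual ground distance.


ground = 20.4 cm * 250000 / 100 = 51000.0 m = 51.0 km

51.0 km


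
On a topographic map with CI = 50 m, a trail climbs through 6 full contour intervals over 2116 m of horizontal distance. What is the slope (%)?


elevation change = 6 * 50 = 300 m
slope = 300 / 2116 * 100 = 14.2%

14.2%


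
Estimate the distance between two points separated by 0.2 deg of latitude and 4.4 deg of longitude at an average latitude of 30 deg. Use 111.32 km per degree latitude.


dlat_km = 0.2 * 111.32 = 22.264
dlon_km = 4.4 * 111.32 * cos(30) ≈ 424.186
dist = sqrt(22.264^2 + 424.186^2) ≈ 424.8 km

424.8 km


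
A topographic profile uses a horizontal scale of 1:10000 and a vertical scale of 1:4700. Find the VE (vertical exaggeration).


VE = horizontal_scale / vertical_scale = 10000 / 4700 ≈ 2.1

2.1x


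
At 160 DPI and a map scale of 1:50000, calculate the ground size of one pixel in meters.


pixel_cm = 2.54 / 160 = 0.015875 cm
ground = pixel_cm * 50000 / 100 = 2.54 * 50000 / (160 * 100) = 127000 / 16000 ≈ 7.94 m

7.94 m


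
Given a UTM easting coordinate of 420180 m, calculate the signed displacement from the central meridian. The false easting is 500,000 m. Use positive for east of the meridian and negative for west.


displacement = 420180 - 500000 = -79820 m

-79820 m


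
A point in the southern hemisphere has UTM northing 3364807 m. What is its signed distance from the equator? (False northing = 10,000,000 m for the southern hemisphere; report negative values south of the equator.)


For southern: actual = 3364807 - 10000000 = -6635193 m

-6635193 m


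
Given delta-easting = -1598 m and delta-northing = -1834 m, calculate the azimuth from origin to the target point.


az = atan2(-1598, -1834) = -138.9 deg
adjusted to 0-360: 221.1 degrees

221.1 degrees


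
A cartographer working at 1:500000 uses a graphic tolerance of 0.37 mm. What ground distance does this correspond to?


ground = 0.37 mm * 500000 / 1000 = 185.0 m

185.0 m


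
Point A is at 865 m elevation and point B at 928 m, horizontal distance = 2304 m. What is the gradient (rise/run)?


gradient = (928 - 865) / 2304 = 63 / 2304 = 0.0273

0.0273


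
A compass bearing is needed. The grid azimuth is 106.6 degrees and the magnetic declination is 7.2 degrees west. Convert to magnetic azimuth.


magnetic azimuth = grid azimuth - declination (east +ve)
mag_az = 106.6 - -7.2 = 113.8 degrees

113.8 degrees


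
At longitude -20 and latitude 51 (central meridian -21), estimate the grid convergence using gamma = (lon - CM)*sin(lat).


gamma = (-20 - -21) * sin(51) = 1 * 0.777146 = 0.777 degrees

0.777 degrees


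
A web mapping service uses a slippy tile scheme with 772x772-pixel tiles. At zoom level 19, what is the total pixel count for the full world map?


tiles per axis = 2^19 = 524288
total tiles = 524288^2 = 274877906944
pixels per axis = 524288 * 772 = 404750336
total pixels = 404750336^2 = 163822834492112896

163822834492112896 pixels


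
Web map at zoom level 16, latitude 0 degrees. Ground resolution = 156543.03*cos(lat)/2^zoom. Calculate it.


res = 156543.03 * cos(0) / 2^16 = 156543.03 * 1.0 / 65536 = 2.39 m/pixel

2.39 m/pixel


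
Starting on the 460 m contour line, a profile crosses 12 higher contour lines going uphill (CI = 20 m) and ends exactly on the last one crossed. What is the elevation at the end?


elevation = 460 + 12 * 20 = 700 m

700 m


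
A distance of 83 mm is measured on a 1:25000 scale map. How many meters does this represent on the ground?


ground = 83 mm * 25000 / 1000 = 2075.0 m

2075.0 m


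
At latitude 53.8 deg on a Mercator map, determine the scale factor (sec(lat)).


SF = 1 / cos(53.8) = 1 / 0.590606 = 1.693

1.693


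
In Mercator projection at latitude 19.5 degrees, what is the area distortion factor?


area_distortion = 1/cos^2(19.5) = 1.125

1.125


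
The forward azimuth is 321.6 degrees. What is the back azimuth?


back azimuth = (321.6 + 180) mod 360 = 141.6 degrees

141.6 degrees


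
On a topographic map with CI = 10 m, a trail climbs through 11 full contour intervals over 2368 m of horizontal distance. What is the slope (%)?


elevation change = 11 * 10 = 110 m
slope = 110 / 2368 * 100 = 4.6%

4.6%


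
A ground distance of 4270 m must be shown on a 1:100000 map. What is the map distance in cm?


map_cm = 4270 * 100 / 100000 = 4.27 cm

4.27 cm


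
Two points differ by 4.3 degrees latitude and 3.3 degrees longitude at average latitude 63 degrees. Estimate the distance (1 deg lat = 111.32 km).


dlat_km = 4.3 * 111.32 = 478.676
dlon_km = 3.3 * 111.32 * cos(63) ≈ 166.776
dist = sqrt(478.676^2 + 166.776^2) ≈ 506.9 km

506.9 km


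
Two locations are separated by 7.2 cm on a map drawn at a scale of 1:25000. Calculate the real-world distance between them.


ground = 7.2 cm * 25000 / 100 = 1800.0 m = 1.8 km

1.8 km


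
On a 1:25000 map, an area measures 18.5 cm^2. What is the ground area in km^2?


ground_area = 18.5 * (25000/100)^2 = 1156250.0 m^2 = 1.15625 km^2 ≈ 1.156 km^2

1.156 km^2


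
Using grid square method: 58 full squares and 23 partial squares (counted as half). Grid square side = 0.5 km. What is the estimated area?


effective squares = 58 + 23 * 0.5 = 69.5
area = 69.5 * 0.25 = 17.375 km^2

17.375 km^2


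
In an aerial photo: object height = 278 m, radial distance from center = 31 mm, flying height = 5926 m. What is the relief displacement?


d = h * r / H = 278 * 31 / 5926 = 1.45 mm

1.45 mm


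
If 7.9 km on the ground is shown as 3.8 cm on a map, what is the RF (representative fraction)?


ground = 7.9 km = 790000 cm; RF denominator = ground / map = 790000 / 3.8 ≈ 207895; RF = 1:207895

1:207895


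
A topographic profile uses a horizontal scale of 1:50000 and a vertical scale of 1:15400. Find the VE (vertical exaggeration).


VE = horizontal_scale / vertical_scale = 50000 / 15400 ≈ 3.2

3.2x


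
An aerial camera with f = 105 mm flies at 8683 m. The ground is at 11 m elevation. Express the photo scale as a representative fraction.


scale = f / (H - h) = 105 mm / 8672 m = 105 / 8672000 = 1:82590

1:82590


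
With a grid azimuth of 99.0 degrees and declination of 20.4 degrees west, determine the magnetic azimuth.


magnetic azimuth = grid azimuth - declination (east +ve)
mag_az = 99.0 - -20.4 = 119.4 degrees

119.4 degrees


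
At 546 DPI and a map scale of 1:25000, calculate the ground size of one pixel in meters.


pixel_cm = 2.54 / 546 ≈ 0.004652 cm
ground = pixel_cm * 25000 / 100 = 2.54 * 25000 / (546 * 100) = 63500 / 54600 ≈ 1.16 m

1.16 m


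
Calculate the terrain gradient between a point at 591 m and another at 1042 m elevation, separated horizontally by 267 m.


gradient = (1042 - 591) / 267 = 451 / 267 = 1.6891

1.6891


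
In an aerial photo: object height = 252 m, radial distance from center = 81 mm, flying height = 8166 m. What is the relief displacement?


d = h * r / H = 252 * 81 / 8166 = 2.5 mm

2.5 mm


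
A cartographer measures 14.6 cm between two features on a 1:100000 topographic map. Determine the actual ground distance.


ground = 14.6 cm * 100000 / 100 = 14600.0 m = 14.6 km

14.6 km


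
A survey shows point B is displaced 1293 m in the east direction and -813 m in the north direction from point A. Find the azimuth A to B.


az = atan2(1293, -813) = 122.2 deg
adjusted to 0-360: 122.2 degrees

122.2 degrees


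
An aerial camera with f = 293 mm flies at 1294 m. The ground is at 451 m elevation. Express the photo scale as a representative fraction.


scale = f / (H - h) = 293 mm / 843 m = 293 / 843000 = 1:2877

1:2877


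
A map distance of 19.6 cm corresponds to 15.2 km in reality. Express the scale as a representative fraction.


ground = 15.2 km = 1520000 cm; RF denominator = ground / map = 1520000 / 19.6 ≈ 77551; RF = 1:77551

1:77551


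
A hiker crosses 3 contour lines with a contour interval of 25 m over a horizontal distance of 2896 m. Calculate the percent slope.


elevation change = 3 * 25 = 75 m
slope = 75 / 2896 * 100 = 2.6%

2.6%


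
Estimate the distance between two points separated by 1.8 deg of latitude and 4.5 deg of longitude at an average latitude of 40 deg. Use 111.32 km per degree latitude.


dlat_km = 1.8 * 111.32 = 200.376
dlon_km = 4.5 * 111.32 * cos(40) ≈ 383.742
dist = sqrt(200.376^2 + 383.742^2) ≈ 432.9 km

432.9 km


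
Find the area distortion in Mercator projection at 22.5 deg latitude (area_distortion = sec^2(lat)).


area_distortion = 1/cos^2(22.5) = 1.172

1.172


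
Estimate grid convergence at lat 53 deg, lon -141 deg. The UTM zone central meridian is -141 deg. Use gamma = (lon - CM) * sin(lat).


gamma = (-141 - -141) * sin(53) = 0 * 0.798636 = 0.0 degrees

0.0 degrees


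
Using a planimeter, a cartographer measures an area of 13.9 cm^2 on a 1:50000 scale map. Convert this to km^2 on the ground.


ground_area = 13.9 * (50000/100)^2 = 3475000.0 m^2 = 3.475 km^2

3.475 km^2


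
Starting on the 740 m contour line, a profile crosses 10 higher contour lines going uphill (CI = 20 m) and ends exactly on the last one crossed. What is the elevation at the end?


elevation = 740 + 10 * 20 = 940 m

940 m


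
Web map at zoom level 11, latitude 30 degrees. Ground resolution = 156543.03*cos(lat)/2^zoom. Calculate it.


res = 156543.03 * cos(30) / 2^11 = 156543.03 * 0.8660254 / 2048 = 66.2 m/pixel

66.2 m/pixel


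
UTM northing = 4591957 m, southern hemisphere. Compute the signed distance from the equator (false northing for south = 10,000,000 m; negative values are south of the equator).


For southern: actual = 4591957 - 10000000 = -5408043 m

-5408043 m


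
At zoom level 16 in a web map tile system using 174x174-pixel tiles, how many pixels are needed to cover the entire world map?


tiles per axis = 2^16 = 65536
total tiles = 65536^2 = 4294967296
pixels per axis = 65536 * 174 = 11403264
total pixels = 11403264^2 = 130034429853696

130034429853696 pixels


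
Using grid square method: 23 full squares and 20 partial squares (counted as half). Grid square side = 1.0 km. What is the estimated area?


effective squares = 23 + 20 * 0.5 = 33.0
area = 33.0 * 1.0 = 33.0 km^2

33.0 km^2


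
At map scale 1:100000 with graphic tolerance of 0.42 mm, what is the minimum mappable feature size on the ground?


ground = 0.42 mm * 100000 / 1000 = 42.0 m

42.0 m


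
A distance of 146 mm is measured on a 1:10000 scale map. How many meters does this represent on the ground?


ground = 146 mm * 10000 / 1000 = 1460.0 m

1460.0 m


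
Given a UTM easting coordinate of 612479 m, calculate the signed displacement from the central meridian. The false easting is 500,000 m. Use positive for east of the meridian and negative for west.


displacement = 612479 - 500000 = 112479 m

112479 m


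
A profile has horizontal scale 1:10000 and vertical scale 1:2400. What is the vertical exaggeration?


VE = horizontal_scale / vertical_scale = 10000 / 2400 ≈ 4.2

4.2x


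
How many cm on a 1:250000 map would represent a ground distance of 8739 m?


map_cm = 8739 * 100 / 250000 = 3.4956 cm ≈ 3.5 cm

3.5 cm


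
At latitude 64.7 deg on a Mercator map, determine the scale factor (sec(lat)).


SF = 1 / cos(64.7) = 1 / 0.427358 = 2.34

2.34


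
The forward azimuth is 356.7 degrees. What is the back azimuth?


back azimuth = (356.7 + 180) mod 360 = 176.7 degrees

176.7 degrees


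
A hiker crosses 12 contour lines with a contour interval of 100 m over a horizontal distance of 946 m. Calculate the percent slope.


elevation change = 12 * 100 = 1200 m
slope = 1200 / 946 * 100 = 126.8%

126.8%


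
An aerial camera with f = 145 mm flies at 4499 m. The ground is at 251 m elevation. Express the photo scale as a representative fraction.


scale = f / (H - h) = 145 mm / 4248 m = 145 / 4248000 = 1:29297

1:29297


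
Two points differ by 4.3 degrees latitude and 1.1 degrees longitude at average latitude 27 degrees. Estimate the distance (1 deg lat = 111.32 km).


dlat_km = 4.3 * 111.32 = 478.676
dlon_km = 1.1 * 111.32 * cos(27) ≈ 109.106
dist = sqrt(478.676^2 + 109.106^2) ≈ 491.0 km

491.0 km


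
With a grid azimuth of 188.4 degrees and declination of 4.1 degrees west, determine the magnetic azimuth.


magnetic azimuth = grid azimuth - declination (east +ve)
mag_az = 188.4 - -4.1 = 192.5 degrees

192.5 degrees


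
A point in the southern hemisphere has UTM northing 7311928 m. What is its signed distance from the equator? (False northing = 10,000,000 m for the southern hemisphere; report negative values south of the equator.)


For southern: actual = 7311928 - 10000000 = -2688072 m

-2688072 m


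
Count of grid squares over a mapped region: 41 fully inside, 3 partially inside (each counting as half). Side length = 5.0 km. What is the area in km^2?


effective squares = 41 + 3 * 0.5 = 42.5
area = 42.5 * 25.0 = 1062.5 km^2

1062.5 km^2


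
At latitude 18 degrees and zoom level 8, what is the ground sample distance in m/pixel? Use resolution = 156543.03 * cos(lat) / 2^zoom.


res = 156543.03 * cos(18) / 2^8 = 156543.03 * 0.95105652 / 256 = 581.57 m/pixel

581.57 m/pixel


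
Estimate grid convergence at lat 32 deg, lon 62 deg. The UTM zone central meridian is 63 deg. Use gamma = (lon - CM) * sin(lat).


gamma = (62 - 63) * sin(32) = -1 * 0.529919 = -0.53 degrees

-0.53 degrees


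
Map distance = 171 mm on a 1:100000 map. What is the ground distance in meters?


ground = 171 mm * 100000 / 1000 = 17100.0 m

17100.0 m


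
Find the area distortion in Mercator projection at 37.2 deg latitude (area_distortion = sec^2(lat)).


area_distortion = 1/cos^2(37.2) = 1.576

1.576


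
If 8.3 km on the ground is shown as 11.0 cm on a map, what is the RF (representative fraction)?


ground = 8.3 km = 830000 cm; RF denominator = ground / map = 830000 / 11.0 ≈ 75455; RF = 1:75455

1:75455


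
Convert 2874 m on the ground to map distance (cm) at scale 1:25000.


map_cm = 2874 * 100 / 25000 = 11.496 cm ≈ 11.5 cm

11.5 cm


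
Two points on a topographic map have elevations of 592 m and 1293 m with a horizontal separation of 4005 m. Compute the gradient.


gradient = (1293 - 592) / 4005 = 701 / 4005 = 0.175

0.175


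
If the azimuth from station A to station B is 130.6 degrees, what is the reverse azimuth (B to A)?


back azimuth = (130.6 + 180) mod 360 = 310.6 degrees

310.6 degrees
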